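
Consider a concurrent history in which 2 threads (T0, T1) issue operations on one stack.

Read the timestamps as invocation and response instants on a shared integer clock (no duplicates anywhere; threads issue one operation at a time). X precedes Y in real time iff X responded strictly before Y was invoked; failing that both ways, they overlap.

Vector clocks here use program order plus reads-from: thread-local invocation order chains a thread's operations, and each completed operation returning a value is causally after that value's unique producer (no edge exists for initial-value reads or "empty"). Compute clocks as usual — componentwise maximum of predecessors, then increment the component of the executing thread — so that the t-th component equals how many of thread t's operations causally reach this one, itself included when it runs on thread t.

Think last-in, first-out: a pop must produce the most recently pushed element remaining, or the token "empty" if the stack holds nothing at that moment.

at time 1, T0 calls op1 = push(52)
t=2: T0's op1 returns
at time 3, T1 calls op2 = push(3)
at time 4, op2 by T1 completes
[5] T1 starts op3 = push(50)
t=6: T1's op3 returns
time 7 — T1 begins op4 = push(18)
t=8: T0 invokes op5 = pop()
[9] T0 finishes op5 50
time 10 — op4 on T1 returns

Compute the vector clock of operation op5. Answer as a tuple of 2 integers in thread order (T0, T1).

(2, 2)

invoked at 3, op2 has no predecessors; its own T1 bump gives (0, 1)
invoked at 1, op1 has no predecessors; its own T0 bump gives (1, 0)
from VC(op2)=(0, 1), op3 (invoked 5) maxes components and bumps T1 → (0, 2)
from VC(op3)=(0, 2), op4 (invoked 7) maxes components and bumps T1 → (0, 3)
from VC(op1)=(1, 0), VC(op3)=(0, 2), op5 (invoked 8) maxes components and bumps T0 → (2, 2)
target: VC(op5) = (2, 2)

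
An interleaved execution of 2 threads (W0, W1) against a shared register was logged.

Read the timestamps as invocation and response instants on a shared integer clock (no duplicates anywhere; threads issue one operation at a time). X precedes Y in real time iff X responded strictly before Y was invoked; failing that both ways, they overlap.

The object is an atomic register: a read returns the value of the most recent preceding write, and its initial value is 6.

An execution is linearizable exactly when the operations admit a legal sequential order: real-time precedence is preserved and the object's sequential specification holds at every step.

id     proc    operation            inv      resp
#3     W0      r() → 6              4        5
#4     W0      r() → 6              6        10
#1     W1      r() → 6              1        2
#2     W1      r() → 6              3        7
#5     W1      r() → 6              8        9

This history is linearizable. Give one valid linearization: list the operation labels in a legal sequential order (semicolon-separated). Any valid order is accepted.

after step 1 (#1 r() → 6): value 6
after step 2 (#2 r() → 6): value 6
after step 3 (#3 r() → 6): value 6
after step 4 (#4 r() → 6): value 6
after step 5 (#5 r() → 6): value 6

#1; #2; #3; #4; #5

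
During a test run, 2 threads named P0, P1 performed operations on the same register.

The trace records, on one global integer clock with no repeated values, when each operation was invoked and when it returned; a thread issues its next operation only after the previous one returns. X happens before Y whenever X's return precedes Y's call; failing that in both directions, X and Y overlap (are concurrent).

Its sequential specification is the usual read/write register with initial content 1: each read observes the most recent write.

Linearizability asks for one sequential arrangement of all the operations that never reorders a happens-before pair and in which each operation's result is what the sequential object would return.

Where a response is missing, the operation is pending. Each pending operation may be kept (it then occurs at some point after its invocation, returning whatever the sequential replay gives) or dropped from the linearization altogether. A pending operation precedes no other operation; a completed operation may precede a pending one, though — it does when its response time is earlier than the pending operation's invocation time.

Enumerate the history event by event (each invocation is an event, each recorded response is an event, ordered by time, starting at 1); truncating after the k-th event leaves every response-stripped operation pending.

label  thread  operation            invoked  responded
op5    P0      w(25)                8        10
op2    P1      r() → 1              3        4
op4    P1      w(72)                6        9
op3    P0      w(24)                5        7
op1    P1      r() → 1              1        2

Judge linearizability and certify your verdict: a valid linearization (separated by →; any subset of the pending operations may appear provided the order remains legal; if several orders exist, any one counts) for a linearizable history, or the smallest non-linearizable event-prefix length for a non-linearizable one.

step 1: op1 r() → 1 — value 1
step 2: op2 r() → 1 — value 1
step 3: op3 w(24) — value 24
step 4: op4 w(72) — value 72
step 5: op5 w(25) — value 25

linearizable — witness: op1 → op2 → op3 → op4 → op5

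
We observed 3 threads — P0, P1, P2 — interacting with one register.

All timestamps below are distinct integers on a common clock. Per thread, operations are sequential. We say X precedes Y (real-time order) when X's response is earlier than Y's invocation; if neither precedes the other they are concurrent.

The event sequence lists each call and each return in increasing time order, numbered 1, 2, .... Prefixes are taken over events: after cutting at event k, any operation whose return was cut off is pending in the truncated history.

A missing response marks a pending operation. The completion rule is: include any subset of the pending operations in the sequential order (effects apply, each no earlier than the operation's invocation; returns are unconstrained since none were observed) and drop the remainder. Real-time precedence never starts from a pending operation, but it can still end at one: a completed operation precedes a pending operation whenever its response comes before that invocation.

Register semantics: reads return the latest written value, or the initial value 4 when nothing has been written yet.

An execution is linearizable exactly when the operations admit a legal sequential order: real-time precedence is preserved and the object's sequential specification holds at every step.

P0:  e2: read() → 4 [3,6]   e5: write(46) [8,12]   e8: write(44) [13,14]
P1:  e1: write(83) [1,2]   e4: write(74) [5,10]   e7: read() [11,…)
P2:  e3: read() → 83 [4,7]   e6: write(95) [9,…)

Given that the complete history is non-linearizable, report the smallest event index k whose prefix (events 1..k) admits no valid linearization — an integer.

events 1..5 are linearizable, e.g. via e1:
after step 1 (e1 write(83)): value 83
adding event 6 (e2 responds at 6) leaves no legal real-time order
including or dropping the 2 pending operations (e3, e4) in any combination fails
sample order e1, e2 (pending dropped) stalls at step 2 — e2 read() → 4 has no legal effect

6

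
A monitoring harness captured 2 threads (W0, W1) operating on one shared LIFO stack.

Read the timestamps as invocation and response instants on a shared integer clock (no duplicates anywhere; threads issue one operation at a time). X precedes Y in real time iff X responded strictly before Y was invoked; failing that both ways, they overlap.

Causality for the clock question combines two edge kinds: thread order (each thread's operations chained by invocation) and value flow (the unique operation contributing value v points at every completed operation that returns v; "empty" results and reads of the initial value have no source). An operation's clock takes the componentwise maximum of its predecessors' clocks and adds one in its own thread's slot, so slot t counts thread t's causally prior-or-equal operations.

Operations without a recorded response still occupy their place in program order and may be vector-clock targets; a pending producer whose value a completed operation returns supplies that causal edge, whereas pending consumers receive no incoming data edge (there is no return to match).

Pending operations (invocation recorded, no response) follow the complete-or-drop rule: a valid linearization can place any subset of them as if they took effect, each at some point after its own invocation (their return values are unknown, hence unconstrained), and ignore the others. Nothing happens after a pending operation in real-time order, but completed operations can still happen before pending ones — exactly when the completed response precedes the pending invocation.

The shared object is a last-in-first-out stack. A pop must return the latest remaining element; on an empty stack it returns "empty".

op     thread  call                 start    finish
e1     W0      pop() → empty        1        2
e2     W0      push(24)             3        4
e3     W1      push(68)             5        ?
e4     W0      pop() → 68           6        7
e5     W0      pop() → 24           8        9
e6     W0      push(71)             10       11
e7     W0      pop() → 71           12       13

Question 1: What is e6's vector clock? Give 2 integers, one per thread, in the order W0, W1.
(5, 1)

e3 (invocation 5): nothing precedes it; W1's component alone gives (0, 1)
e1 (invocation 1): nothing precedes it; W0's component alone gives (1, 0)
invoked at 3, e2 merges VC(e1)=(1, 0) and bumps W0's slot → (2, 0)
invoked at 6, e4 merges VC(e2)=(2, 0), VC(e3)=(0, 1) and bumps W0's slot → (3, 1)
invoked at 8, e5 merges VC(e2)=(2, 0), VC(e4)=(3, 1) and bumps W0's slot → (4, 1)
invoked at 10, e6 merges VC(e5)=(4, 1) and bumps W0's slot → (5, 1)
invoked at 12, e7 merges VC(e6)=(5, 1) and bumps W0's slot → (6, 1)
target: VC(e6) = (5, 1)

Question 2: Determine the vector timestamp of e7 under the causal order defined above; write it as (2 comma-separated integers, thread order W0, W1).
(6, 1)

invoked at 5, e3 has no predecessors; its own W1 bump gives (0, 1)
invoked at 1, e1 has no predecessors; its own W0 bump gives (1, 0)
e2 (invocation 3): componentwise max over VC(e1)=(1, 0), +1 at W0, giving (2, 0)
e4 (invocation 6): componentwise max over VC(e2)=(2, 0), VC(e3)=(0, 1), +1 at W0, giving (3, 1)
e5 (invocation 8): componentwise max over VC(e2)=(2, 0), VC(e4)=(3, 1), +1 at W0, giving (4, 1)
e6 (invocation 10): componentwise max over VC(e5)=(4, 1), +1 at W0, giving (5, 1)
e7 (invocation 12): componentwise max over VC(e6)=(5, 1), +1 at W0, giving (6, 1)
target: VC(e7) = (6, 1)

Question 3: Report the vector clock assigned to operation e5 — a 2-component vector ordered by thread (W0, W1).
(4, 1)

root op e3, invoked 5: fresh clock plus W1's own tick → (0, 1)
root op e1, invoked 1: fresh clock plus W0's own tick → (1, 0)
merge at e2 (invoked 3): VC(e1)=(1, 0), own-thread bump on W0 → (2, 0)
merge at e4 (invoked 6): VC(e2)=(2, 0), VC(e3)=(0, 1), own-thread bump on W0 → (3, 1)
merge at e5 (invoked 8): VC(e2)=(2, 0), VC(e4)=(3, 1), own-thread bump on W0 → (4, 1)
merge at e6 (invoked 10): VC(e5)=(4, 1), own-thread bump on W0 → (5, 1)
merge at e7 (invoked 12): VC(e6)=(5, 1), own-thread bump on W0 → (6, 1)
target: VC(e5) = (4, 1)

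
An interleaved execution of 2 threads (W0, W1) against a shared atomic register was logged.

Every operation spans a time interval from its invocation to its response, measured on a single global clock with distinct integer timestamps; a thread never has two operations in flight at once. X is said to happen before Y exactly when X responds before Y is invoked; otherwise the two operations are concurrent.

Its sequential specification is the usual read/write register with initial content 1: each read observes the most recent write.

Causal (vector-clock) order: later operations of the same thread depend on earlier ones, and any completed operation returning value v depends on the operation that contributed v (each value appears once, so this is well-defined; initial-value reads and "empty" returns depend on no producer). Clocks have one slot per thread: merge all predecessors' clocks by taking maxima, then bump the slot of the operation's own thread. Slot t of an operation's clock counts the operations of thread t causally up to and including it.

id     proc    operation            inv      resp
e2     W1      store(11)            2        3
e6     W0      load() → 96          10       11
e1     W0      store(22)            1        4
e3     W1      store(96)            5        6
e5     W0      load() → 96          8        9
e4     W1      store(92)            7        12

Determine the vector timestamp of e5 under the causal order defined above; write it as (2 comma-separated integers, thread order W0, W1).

no predecessors for e2 (invoked 2): W1 increments from zero → (0, 1)
no predecessors for e1 (invoked 1): W0 increments from zero → (1, 0)
merge at e3 (invoked 5): VC(e2)=(0, 1), own-thread bump on W1 → (0, 2)
merge at e4 (invoked 7): VC(e3)=(0, 2), own-thread bump on W1 → (0, 3)
merge at e5 (invoked 8): VC(e1)=(1, 0), VC(e3)=(0, 2), own-thread bump on W0 → (2, 2)
merge at e6 (invoked 10): VC(e3)=(0, 2), VC(e5)=(2, 2), own-thread bump on W0 → (3, 2)
target: VC(e5) = (2, 2)

(2, 2)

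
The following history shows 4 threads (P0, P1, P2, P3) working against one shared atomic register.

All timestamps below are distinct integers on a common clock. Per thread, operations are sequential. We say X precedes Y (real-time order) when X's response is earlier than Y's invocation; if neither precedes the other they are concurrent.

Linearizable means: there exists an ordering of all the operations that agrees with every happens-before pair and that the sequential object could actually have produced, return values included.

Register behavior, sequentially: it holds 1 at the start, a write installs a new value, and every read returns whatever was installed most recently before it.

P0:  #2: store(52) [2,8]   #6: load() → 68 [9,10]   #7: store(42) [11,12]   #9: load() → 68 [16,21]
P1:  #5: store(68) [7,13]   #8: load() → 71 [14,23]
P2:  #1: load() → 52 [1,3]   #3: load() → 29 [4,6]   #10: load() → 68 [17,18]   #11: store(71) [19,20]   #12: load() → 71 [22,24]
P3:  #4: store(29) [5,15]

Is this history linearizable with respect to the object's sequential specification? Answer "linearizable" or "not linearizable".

not linearizable

cut after 17 events: linearizable; cut after 18 events (#10 responds, time 18): not linearizable
every one of the 57 real-time-consistent orders over 8 completed atomic register ops fails the sequential spec
include/drop combinations of the 2 pending operations (#8, #9) were all tried; none helps
one such order, #1, #2, #3, #4, #5, #6, #7, #10 (pending dropped), breaks at step 1 where #1 load() → 52 is illegal
one such order, #1, #2, #3, #4, #6, #5, #7, #10 (pending dropped), breaks at step 1 where #1 load() → 52 is illegal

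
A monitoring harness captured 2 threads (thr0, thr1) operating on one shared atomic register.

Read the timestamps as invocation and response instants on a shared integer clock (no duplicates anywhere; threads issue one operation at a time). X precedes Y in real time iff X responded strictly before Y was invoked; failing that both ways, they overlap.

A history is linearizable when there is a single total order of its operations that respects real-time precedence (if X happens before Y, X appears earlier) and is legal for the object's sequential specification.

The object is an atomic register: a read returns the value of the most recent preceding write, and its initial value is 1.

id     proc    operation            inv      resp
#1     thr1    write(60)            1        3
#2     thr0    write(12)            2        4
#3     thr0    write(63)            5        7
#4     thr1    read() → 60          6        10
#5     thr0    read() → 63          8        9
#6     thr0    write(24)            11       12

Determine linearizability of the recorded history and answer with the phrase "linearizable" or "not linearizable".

a witness: #2, #1, #4, #3, #5, #6
1. #2 write(12), leaving value 12
2. #1 write(60), leaving value 60
3. #4 read() → 60, leaving value 60
4. #3 write(63), leaving value 63
5. #5 read() → 63, leaving value 63
6. #6 write(24), leaving value 24

linearizable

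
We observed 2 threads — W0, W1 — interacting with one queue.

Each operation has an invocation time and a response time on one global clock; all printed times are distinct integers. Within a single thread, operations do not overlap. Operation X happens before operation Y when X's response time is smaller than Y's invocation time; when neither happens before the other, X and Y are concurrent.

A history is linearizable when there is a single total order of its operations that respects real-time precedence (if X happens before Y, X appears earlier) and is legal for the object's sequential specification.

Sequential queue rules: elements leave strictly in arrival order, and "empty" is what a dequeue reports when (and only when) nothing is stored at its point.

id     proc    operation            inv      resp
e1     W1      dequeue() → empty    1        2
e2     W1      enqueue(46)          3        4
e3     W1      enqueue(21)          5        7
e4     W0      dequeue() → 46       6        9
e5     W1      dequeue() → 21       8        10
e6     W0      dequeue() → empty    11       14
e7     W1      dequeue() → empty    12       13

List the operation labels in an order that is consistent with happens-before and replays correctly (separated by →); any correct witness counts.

1. e1 dequeue() → empty, leaving queue <>
2. e2 enqueue(46), leaving queue <46>
3. e3 enqueue(21), leaving queue <46,21>
4. e4 dequeue() → 46, leaving queue <21>
5. e5 dequeue() → 21, leaving queue <>
6. e6 dequeue() → empty, leaving queue <>
7. e7 dequeue() → empty, leaving queue <>

e1 → e2 → e3 → e4 → e5 → e6 → e7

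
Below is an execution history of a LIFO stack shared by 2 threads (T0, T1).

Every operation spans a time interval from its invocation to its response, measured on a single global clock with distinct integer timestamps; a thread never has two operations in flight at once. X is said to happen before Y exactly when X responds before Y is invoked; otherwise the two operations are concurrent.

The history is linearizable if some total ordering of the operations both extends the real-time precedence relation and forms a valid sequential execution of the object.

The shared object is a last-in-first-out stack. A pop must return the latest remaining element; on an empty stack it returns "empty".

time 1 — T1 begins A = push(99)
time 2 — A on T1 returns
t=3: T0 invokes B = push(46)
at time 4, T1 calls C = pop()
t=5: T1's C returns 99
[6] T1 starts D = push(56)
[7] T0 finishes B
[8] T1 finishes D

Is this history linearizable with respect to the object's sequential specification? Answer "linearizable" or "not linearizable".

a witness: A, C, B, D
after step 1 (A push(99)): stack <99>
after step 2 (C pop() → 99): stack <>
after step 3 (B push(46)): stack <46>
after step 4 (D push(56)): stack <46,56>

linearizable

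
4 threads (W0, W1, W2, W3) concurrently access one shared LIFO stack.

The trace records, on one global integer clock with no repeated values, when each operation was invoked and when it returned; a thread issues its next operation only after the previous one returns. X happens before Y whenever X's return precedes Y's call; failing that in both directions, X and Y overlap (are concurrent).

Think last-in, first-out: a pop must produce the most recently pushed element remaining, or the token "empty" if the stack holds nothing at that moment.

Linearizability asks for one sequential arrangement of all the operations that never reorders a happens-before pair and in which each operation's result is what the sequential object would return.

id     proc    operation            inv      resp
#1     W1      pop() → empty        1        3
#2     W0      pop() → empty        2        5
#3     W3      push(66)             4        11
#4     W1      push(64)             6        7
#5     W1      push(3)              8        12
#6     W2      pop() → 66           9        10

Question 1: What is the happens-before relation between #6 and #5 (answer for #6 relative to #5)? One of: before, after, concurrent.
#6 spans [9,10], #5 spans [8,12]
the intervals overlap in both directions

concurrent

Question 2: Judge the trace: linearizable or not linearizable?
one valid linearization: #1, #2, #4, #3, #6, #5
1. #1 pop() → empty, leaving stack <>
2. #2 pop() → empty, leaving stack <>
3. #4 push(64), leaving stack <64>
4. #3 push(66), leaving stack <64,66>
5. #6 pop() → 66, leaving stack <64>
6. #5 push(3), leaving stack <64,3>

linearizable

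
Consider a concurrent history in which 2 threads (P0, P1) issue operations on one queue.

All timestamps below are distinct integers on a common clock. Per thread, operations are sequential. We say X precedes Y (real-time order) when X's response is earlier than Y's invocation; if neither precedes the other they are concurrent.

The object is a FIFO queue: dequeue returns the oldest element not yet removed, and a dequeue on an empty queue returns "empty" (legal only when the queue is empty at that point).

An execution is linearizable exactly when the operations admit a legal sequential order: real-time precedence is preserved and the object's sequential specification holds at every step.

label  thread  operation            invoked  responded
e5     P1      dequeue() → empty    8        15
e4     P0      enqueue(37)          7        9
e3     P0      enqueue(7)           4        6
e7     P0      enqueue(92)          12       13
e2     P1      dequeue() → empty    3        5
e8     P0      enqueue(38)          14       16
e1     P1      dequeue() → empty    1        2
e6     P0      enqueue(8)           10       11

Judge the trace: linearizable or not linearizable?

the violation lands at event 15, e5's response at time 15: events 1..14 linearize, events 1..15 do not
checked exhaustively: 8 real-time-consistent orders of 7 completed operations, zero legal queue replays
including or dropping the 1 pending operation (e8) in any combination fails
take e1, e2, e3, e4, e5, e6, e7 (pending dropped): step 5 already fails, because e5 dequeue() → empty cannot occur there
take e1, e2, e3, e4, e6, e5, e7 (pending dropped): step 6 already fails, because e5 dequeue() → empty cannot occur there

not linearizable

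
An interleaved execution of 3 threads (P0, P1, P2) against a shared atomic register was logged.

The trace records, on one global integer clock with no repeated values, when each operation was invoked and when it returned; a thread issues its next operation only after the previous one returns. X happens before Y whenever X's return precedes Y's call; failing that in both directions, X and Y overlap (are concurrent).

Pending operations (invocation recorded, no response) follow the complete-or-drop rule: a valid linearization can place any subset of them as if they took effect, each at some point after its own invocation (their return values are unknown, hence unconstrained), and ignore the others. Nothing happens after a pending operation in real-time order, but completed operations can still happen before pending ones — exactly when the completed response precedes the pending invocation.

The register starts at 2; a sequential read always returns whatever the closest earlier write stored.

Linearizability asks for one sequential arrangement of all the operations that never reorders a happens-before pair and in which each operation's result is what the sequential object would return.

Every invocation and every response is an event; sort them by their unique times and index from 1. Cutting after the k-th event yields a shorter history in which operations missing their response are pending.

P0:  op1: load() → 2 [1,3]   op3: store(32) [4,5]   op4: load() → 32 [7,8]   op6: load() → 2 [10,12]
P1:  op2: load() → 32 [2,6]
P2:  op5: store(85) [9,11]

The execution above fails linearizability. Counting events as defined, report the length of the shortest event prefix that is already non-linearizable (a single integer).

12

one valid order for events 1..11 is op1, op3, op2, op4, op5:
step 1: op1 load() → 2 — value 2
step 2: op3 store(32) — value 32
step 3: op2 load() → 32 — value 32
step 4: op4 load() → 32 — value 32
step 5: op5 store(85) — value 85
at event 12 (op6's time-12 response) nothing linearizes any more
e.g. op1, op2, op3, op4, op5, op6: illegal at step 2, since op2 load() → 32 cannot apply there
e.g. op1, op2, op3, op4, op6, op5: illegal at step 2, since op2 load() → 32 cannot apply there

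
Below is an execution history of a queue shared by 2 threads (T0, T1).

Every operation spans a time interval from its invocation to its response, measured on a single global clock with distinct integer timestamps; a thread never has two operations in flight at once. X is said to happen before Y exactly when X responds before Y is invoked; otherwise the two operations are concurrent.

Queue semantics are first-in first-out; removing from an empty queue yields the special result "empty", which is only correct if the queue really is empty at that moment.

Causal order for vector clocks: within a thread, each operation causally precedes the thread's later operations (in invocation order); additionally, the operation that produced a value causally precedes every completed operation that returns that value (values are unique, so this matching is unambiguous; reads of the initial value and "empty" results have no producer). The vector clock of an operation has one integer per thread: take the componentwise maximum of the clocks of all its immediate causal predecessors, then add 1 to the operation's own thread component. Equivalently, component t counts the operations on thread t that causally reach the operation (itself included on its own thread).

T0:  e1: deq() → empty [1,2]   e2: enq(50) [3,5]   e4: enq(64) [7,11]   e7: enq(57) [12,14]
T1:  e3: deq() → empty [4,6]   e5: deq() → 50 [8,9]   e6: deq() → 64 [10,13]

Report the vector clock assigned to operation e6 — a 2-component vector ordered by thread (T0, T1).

(3, 3)

e3 (invocation 4): nothing precedes it; T1's component alone gives (0, 1)
e1 (invocation 1): nothing precedes it; T0's component alone gives (1, 0)
from VC(e1)=(1, 0), e2 (invoked 3) maxes components and bumps T0 → (2, 0)
from VC(e2)=(2, 0), e4 (invoked 7) maxes components and bumps T0 → (3, 0)
from VC(e2)=(2, 0), VC(e3)=(0, 1), e5 (invoked 8) maxes components and bumps T1 → (2, 2)
from VC(e4)=(3, 0), e7 (invoked 12) maxes components and bumps T0 → (4, 0)
from VC(e4)=(3, 0), VC(e5)=(2, 2), e6 (invoked 10) maxes components and bumps T1 → (3, 3)
target: VC(e6) = (3, 3)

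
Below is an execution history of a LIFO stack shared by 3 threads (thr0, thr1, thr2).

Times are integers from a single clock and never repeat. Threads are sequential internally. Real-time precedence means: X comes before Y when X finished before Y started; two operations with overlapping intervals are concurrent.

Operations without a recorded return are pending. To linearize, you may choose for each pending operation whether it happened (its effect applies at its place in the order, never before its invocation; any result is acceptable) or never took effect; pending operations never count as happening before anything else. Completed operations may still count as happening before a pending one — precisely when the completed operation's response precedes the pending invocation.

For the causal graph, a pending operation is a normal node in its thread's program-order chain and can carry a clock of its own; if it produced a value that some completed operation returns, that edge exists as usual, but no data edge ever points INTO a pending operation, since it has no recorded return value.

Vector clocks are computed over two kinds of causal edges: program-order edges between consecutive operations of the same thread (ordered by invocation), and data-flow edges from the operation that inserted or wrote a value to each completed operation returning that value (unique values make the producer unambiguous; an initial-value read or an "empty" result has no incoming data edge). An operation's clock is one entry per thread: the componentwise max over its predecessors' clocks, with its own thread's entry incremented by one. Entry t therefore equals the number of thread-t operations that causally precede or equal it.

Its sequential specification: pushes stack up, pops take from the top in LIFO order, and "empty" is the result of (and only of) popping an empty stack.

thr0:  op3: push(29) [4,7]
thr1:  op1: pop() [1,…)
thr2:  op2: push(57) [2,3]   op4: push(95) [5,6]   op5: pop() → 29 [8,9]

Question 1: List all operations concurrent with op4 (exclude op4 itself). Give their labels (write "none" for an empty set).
op1, op3

concurrent with op4 ([5,6]): every op whose interval crosses 5..6
op1 [1,…): concurrent
op2 [2,3]: before
op3 [4,7]: concurrent
op5 [8,9]: after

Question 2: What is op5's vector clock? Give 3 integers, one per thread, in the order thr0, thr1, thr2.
(1, 0, 3)

root op op2, invoked 2: fresh clock plus thr2's own tick → (0, 0, 1)
root op op1, invoked 1: fresh clock plus thr1's own tick → (0, 1, 0)
root op op3, invoked 4: fresh clock plus thr0's own tick → (1, 0, 0)
invoked at 5, op4 merges VC(op2)=(0, 0, 1) and bumps thr2's slot → (0, 0, 2)
invoked at 8, op5 merges VC(op3)=(1, 0, 0), VC(op4)=(0, 0, 2) and bumps thr2's slot → (1, 0, 3)
target: VC(op5) = (1, 0, 3)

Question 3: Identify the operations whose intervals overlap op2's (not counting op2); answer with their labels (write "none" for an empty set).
op1

overlap test against op2 [2,3]: concurrent iff the interval meets 2..3
op1 [1,…): concurrent
op3 [4,7]: after
op4 [5,6]: after
op5 [8,9]: after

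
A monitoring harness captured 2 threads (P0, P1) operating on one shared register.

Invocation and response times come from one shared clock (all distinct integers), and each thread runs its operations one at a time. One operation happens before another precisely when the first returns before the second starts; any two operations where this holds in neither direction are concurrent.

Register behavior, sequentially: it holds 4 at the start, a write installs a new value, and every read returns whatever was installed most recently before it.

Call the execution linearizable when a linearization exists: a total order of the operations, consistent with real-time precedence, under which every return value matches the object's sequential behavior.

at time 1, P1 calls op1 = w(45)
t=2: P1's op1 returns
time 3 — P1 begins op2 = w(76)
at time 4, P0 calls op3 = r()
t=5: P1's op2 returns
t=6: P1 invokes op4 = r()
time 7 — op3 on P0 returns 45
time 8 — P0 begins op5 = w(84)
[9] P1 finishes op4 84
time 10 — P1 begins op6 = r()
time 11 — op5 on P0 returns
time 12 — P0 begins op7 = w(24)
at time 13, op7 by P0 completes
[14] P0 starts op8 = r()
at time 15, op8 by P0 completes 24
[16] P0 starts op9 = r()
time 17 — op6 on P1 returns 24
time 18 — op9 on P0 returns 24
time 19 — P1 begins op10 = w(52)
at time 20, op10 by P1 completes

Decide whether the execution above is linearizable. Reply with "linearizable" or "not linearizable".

linearizable

a witness: op1, op3, op2, op5, op4, op7, op6, op8, op9, op10
step 1: op1 w(45) — value 45
step 2: op3 r() → 45 — value 45
step 3: op2 w(76) — value 76
step 4: op5 w(84) — value 84
step 5: op4 r() → 84 — value 84
step 6: op7 w(24) — value 24
step 7: op6 r() → 24 — value 24
step 8: op8 r() → 24 — value 24
step 9: op9 r() → 24 — value 24
step 10: op10 w(52) — value 52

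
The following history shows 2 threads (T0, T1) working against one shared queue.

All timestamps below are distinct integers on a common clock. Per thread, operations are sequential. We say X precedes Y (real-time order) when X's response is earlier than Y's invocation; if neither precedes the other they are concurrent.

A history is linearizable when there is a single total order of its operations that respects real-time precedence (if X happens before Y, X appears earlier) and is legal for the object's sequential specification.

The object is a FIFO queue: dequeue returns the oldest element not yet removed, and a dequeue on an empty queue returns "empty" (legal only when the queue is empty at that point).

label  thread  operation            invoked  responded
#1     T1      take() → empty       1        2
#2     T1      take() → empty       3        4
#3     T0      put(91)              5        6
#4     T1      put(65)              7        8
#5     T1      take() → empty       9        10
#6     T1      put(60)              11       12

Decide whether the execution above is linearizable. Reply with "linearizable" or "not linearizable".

not linearizable

already the first 10 events (up to #5's response at time 10) admit no linearization; the first 9 still do
exactly one order of the 5 completed ops respects real time; the queue replay fails
for example #1, #2, #3, #4, #5 fails at step 5: #5 take() → empty is not legal there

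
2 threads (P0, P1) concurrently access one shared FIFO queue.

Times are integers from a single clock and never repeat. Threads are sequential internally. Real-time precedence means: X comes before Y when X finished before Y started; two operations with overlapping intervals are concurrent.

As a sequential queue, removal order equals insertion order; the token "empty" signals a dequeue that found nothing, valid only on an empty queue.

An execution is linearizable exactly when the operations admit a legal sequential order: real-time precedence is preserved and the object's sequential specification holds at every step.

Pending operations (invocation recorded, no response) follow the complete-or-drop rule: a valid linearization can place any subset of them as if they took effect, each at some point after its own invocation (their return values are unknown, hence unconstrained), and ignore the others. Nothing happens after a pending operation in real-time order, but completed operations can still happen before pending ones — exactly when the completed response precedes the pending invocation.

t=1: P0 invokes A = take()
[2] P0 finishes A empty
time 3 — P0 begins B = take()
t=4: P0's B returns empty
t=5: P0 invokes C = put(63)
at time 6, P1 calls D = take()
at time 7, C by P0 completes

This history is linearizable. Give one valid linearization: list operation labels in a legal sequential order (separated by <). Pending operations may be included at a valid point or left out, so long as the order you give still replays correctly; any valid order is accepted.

A < B < C

after step 1 (A take() → empty): queue <>
after step 2 (B take() → empty): queue <>
after step 3 (C put(63)): queue <63>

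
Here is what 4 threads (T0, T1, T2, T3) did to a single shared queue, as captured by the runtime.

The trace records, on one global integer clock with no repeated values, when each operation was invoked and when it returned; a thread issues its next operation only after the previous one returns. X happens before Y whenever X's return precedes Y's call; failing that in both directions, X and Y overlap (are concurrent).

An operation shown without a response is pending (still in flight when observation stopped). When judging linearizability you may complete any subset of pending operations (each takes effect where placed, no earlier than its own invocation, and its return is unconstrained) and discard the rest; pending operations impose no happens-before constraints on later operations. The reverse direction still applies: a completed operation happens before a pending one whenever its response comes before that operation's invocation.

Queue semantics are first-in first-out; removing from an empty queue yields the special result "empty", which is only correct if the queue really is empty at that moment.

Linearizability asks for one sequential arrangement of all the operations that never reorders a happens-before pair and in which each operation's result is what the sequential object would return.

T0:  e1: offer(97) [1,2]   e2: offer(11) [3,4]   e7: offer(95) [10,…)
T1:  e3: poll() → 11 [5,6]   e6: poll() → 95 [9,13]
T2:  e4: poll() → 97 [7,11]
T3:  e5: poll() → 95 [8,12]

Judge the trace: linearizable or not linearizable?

not linearizable

cut after 5 events: linearizable; cut after 6 events (e3 responds, time 6): not linearizable
the completed operations (3 total) allow one real-time order; the queue replay rejects it
e.g. e1, e2, e3: illegal at step 3, since e3 poll() → 11 cannot apply there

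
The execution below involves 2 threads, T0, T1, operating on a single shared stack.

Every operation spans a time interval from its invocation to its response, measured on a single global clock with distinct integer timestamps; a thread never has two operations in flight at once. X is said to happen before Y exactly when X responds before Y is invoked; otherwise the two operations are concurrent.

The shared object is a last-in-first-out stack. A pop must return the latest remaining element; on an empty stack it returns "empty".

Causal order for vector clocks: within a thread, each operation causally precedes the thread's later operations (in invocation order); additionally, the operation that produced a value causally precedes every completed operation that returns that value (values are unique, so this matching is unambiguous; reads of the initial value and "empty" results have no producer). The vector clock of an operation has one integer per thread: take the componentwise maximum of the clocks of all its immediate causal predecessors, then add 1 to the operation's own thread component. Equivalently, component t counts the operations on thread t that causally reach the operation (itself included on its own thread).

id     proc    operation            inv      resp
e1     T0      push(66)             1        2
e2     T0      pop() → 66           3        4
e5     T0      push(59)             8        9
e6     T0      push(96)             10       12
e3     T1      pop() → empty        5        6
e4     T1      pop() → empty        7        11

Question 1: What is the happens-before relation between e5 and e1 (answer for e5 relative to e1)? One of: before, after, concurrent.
e5 spans [8,9], e1 spans [1,2]
resp(e1)=2 < inv(e5)=8

after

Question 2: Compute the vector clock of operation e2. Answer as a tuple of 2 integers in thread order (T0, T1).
e3, invoked 5, has no incoming edges; only T1's bump applies → (0, 1)
e1, invoked 1, has no incoming edges; only T0's bump applies → (1, 0)
e4 (invocation 7): componentwise max over VC(e3)=(0, 1), +1 at T1, giving (0, 2)
e2 (invocation 3): componentwise max over VC(e1)=(1, 0), +1 at T0, giving (2, 0)
e5 (invocation 8): componentwise max over VC(e2)=(2, 0), +1 at T0, giving (3, 0)
e6 (invocation 10): componentwise max over VC(e5)=(3, 0), +1 at T0, giving (4, 0)
target: VC(e2) = (2, 0)

(2, 0)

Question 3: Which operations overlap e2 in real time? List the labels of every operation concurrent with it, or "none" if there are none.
overlap test against e2 [3,4]: concurrent iff the interval meets 3..4
e1 [1,2]: before
e3 [5,6]: after
e4 [7,11]: after
e5 [8,9]: after
e6 [10,12]: after

none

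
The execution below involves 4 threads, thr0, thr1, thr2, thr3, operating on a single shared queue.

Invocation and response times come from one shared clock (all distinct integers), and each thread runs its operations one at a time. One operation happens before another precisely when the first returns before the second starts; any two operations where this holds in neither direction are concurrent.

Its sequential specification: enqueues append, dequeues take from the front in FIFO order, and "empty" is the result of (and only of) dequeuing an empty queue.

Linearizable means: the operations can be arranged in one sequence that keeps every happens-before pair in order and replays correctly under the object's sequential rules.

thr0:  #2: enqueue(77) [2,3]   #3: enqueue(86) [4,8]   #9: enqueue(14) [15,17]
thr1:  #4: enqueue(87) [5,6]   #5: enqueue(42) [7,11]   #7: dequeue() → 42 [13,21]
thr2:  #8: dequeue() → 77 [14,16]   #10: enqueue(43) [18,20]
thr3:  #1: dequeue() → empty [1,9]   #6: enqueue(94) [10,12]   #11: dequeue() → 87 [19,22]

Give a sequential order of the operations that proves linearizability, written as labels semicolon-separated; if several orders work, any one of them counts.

after step 1 (#1 dequeue() → empty): queue <>
after step 2 (#2 enqueue(77)): queue <77>
after step 3 (#4 enqueue(87)): queue <77,87>
after step 4 (#5 enqueue(42)): queue <77,87,42>
after step 5 (#3 enqueue(86)): queue <77,87,42,86>
after step 6 (#6 enqueue(94)): queue <77,87,42,86,94>
after step 7 (#8 dequeue() → 77): queue <87,42,86,94>
after step 8 (#9 enqueue(14)): queue <87,42,86,94,14>
after step 9 (#10 enqueue(43)): queue <87,42,86,94,14,43>
after step 10 (#11 dequeue() → 87): queue <42,86,94,14,43>
after step 11 (#7 dequeue() → 42): queue <86,94,14,43>

#1; #2; #4; #5; #3; #6; #8; #9; #10; #11; #7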